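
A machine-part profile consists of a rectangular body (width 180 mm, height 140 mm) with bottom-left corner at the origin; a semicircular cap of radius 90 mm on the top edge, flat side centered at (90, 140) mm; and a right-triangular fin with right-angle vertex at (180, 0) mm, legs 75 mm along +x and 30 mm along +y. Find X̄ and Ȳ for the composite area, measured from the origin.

X̄ = 93.31 mm, Ȳ = 103.53 mm

rectangular body: A = 180 × 140 = 25200.00, centroid at (90.00, 70.00).
semicircular top: A = ½π·90² = 12723.45, centroid at (90.00, 178.20).
triangular fin: A = ½·75·30 = 1125.00, centroid at (205.00, 10.00).
ΣA = 39048.45 mm², ΣAX̄ = 3643735.52 mm³, ΣAȲ = 4042533.03 mm³.
X̄ = 3643735.52/39048.45 = 93.31 mm; Ȳ = 4042533.03/39048.45 = 103.53 mm.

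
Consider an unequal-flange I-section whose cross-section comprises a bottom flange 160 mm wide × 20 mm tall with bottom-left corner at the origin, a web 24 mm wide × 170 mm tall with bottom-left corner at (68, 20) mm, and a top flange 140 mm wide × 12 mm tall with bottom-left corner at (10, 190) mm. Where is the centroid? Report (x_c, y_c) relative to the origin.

x_c = 80.00 mm, y_c = 88.13 mm

Part | A | x̄ᵢ | ȳᵢ | A·x̄ᵢ | A·ȳᵢ
bottom flange | 3200.00 | 80.00 | 10.00 | 256000.00 | 32000.00
web | 4080.00 | 80.00 | 105.00 | 326400.00 | 428400.00
top flange | 1680.00 | 80.00 | 196.00 | 134400.00 | 329280.00
Σ | 8960.00 |  |  | 716800.00 | 789680.00
x_c = 716800.00 / 8960.00 = 80.00 mm
y_c = 789680.00 / 8960.00 = 88.13 mm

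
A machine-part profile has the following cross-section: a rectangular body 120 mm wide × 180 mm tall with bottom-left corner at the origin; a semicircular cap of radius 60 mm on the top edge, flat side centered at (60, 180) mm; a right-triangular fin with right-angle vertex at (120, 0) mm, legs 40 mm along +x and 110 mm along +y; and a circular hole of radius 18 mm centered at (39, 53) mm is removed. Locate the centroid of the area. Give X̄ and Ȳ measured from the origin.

X̄ = 66.43 mm, Ȳ = 110.16 mm

rectangular body: A = 120 × 180 = 21600.00, centroid at (60.00, 90.00).
semicircular top: A = ½π·60² = 5654.87, centroid at (60.00, 205.46).
triangular fin: A = ½·40·110 = 2200.00, centroid at (133.33, 36.67).
hole: A = −π·18² = -1017.88, centroid at (39.00, 53.00).
ΣA = 28436.99 mm²
ΣAX̄ = (21600.00)(60.00) + (5654.87)(60.00) + (2200.00)(133.33) + (-1017.88)(39.00) = 1888928.18 mm³
ΣAȲ = (21600.00)(90.00) + (5654.87)(205.46) + (2200.00)(36.67) + (-1017.88)(53.00) = 3132595.26 mm³
X̄ = 1888928.18 / 28436.99 = 66.43 mm
Ȳ = 3132595.26 / 28436.99 = 110.16 mm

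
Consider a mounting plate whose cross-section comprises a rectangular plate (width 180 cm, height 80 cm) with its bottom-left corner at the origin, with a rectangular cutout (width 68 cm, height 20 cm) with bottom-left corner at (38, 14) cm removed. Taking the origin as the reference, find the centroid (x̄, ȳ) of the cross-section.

x̄ = 91.88 cm, ȳ = 41.67 cm

plate: A = 180 × 80 = 14400.00, centroid at (90.00, 40.00).
hole: A = −(68 × 20) = -1360.00, centroid at (72.00, 24.00).
ΣA = 13040.00 cm², ΣAx̄ = 1198080.00 cm³, ΣAȳ = 543360.00 cm³.
x̄ = 1198080.00/13040.00 = 91.88 cm; ȳ = 543360.00/13040.00 = 41.67 cm.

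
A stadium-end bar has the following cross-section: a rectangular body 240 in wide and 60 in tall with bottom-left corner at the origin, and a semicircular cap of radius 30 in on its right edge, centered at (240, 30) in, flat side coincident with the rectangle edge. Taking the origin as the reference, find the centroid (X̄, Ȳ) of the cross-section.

X̄ = 131.87 in, Ȳ = 30.00 in

rectangular body: A = 240 × 60 = 14400.00, centroid at (120.00, 30.00).
semicircular end: A = ½π·30² = 1413.72, centroid at (252.73, 30.00).
ΣA = 15813.72 in², ΣAX̄ = 2085292.01 in³, ΣAȲ = 474411.50 in³.
X̄ = 2085292.01/15813.72 = 131.87 in; Ȳ = 474411.50/15813.72 = 30.00 in.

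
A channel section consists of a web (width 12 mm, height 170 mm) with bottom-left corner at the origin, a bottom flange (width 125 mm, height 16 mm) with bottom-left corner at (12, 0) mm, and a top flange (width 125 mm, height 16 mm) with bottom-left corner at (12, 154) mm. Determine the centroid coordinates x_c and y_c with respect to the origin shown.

web: A = 12 × 170 = 2040.00, centroid at (6.00, 85.00).
bottom flange: A = 125 × 16 = 2000.00, centroid at (74.50, 8.00).
top flange: A = 125 × 16 = 2000.00, centroid at (74.50, 162.00).
ΣA = 6040.00 mm², ΣAx_c = 310240.00 mm³, ΣAy_c = 513400.00 mm³.
x_c = 310240.00/6040.00 = 51.36 mm; y_c = 513400.00/6040.00 = 85.00 mm.

x_c = 51.36 mm, y_c = 85.00 mm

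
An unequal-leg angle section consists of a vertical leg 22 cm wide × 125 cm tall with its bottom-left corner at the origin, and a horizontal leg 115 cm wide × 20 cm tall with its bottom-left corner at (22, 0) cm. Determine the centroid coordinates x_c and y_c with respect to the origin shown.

vertical leg: A = 22 × 125 = 2750.00, centroid at (11.00, 62.50).
horizontal leg: A = 115 × 20 = 2300.00, centroid at (79.50, 10.00).
ΣA = 5050.00 cm², ΣAx_c = 213100.00 cm³, ΣAy_c = 194875.00 cm³.
x_c = 213100.00/5050.00 = 42.20 cm; y_c = 194875.00/5050.00 = 38.59 cm.

x_c = 42.20 cm, y_c = 38.59 cm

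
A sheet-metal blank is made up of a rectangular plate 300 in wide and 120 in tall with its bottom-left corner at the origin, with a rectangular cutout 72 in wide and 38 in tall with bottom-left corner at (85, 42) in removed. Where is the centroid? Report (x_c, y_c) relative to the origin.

plate: A = 300 × 120 = 36000.00, centroid at (150.00, 60.00).
hole: A = −(72 × 38) = -2736.00, centroid at (121.00, 61.00).
ΣA = 33264.00 in², ΣAx_c = 5068944.00 in³, ΣAy_c = 1993104.00 in³.
x_c = 5068944.00/33264.00 = 152.39 in; y_c = 1993104.00/33264.00 = 59.92 in.

x_c = 152.39 in, y_c = 59.92 in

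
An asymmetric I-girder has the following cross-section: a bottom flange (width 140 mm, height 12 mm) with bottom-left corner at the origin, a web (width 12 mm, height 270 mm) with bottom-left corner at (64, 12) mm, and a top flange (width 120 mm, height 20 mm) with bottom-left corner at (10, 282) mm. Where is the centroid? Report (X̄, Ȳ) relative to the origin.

bottom flange: A = 140 × 12 = 1680.00, centroid at (70.00, 6.00).
web: A = 12 × 270 = 3240.00, centroid at (70.00, 147.00).
top flange: A = 120 × 20 = 2400.00, centroid at (70.00, 292.00).
ΣA = 7320.00 mm², ΣAX̄ = 512400.00 mm³, ΣAȲ = 1187160.00 mm³.
X̄ = 512400.00/7320.00 = 70.00 mm; Ȳ = 1187160.00/7320.00 = 162.18 mm.

X̄ = 70.00 mm, Ȳ = 162.18 mm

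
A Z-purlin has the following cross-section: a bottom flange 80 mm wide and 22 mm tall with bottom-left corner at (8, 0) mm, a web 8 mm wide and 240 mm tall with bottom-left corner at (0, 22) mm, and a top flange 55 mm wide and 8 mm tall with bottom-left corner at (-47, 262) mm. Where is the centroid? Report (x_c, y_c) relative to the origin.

Part | A | x̄ᵢ | ȳᵢ | A·x̄ᵢ | A·ȳᵢ
bottom flange | 1760.00 | 48.00 | 11.00 | 84480.00 | 19360.00
web | 1920.00 | 4.00 | 142.00 | 7680.00 | 272640.00
top flange | 440.00 | -19.50 | 266.00 | -8580.00 | 117040.00
Σ | 4120.00 |  |  | 83580.00 | 409040.00
x_c = 83580.00 / 4120.00 = 20.29 mm
y_c = 409040.00 / 4120.00 = 99.28 mm

x_c = 20.29 mm, y_c = 99.28 mm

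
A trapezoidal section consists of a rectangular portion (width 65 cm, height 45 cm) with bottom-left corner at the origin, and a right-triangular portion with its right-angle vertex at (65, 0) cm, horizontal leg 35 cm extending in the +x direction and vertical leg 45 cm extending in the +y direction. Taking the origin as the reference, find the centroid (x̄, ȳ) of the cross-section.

Part | A | x̄ᵢ | ȳᵢ | A·x̄ᵢ | A·ȳᵢ
rectangular portion | 2925.00 | 32.50 | 22.50 | 95062.50 | 65812.50
triangular portion | 787.50 | 76.67 | 15.00 | 60375.00 | 11812.50
Σ | 3712.50 |  |  | 155437.50 | 77625.00
x̄ = 155437.50 / 3712.50 = 41.87 cm
ȳ = 77625.00 / 3712.50 = 20.91 cm

x̄ = 41.87 cm, ȳ = 20.91 cm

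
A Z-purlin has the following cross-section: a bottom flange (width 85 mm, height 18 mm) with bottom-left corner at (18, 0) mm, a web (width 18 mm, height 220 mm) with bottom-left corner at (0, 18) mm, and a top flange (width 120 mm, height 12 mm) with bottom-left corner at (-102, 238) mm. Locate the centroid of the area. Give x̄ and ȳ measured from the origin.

Part | A | x̄ᵢ | ȳᵢ | A·x̄ᵢ | A·ȳᵢ
bottom flange | 1530.00 | 60.50 | 9.00 | 92565.00 | 13770.00
web | 3960.00 | 9.00 | 128.00 | 35640.00 | 506880.00
top flange | 1440.00 | -42.00 | 244.00 | -60480.00 | 351360.00
Σ | 6930.00 |  |  | 67725.00 | 872010.00
x̄ = 67725.00 / 6930.00 = 9.77 mm
ȳ = 872010.00 / 6930.00 = 125.83 mm

x̄ = 9.77 mm, ȳ = 125.83 mm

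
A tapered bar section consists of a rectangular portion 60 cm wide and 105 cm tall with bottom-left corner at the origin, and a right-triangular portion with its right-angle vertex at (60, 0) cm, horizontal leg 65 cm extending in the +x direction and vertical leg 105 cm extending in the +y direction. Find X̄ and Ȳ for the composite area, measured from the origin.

X̄ = 48.15 cm, Ȳ = 46.35 cm

Part | A | x̄ᵢ | ȳᵢ | A·x̄ᵢ | A·ȳᵢ
rectangular portion | 6300.00 | 30.00 | 52.50 | 189000.00 | 330750.00
triangular portion | 3412.50 | 81.67 | 35.00 | 278687.50 | 119437.50
Σ | 9712.50 |  |  | 467687.50 | 450187.50
X̄ = 467687.50 / 9712.50 = 48.15 cm
Ȳ = 450187.50 / 9712.50 = 46.35 cm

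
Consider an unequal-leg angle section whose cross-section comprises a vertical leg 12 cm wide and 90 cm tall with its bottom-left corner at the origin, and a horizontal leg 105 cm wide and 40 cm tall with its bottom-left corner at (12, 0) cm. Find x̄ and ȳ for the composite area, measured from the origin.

x̄ = 52.53 cm, ȳ = 25.11 cm

vertical leg: A = 12 × 90 = 1080.00, centroid at (6.00, 45.00).
horizontal leg: A = 105 × 40 = 4200.00, centroid at (64.50, 20.00).
ΣA = 5280.00 cm², ΣAx̄ = 277380.00 cm³, ΣAȳ = 132600.00 cm³.
x̄ = 277380.00/5280.00 = 52.53 cm; ȳ = 132600.00/5280.00 = 25.11 cm.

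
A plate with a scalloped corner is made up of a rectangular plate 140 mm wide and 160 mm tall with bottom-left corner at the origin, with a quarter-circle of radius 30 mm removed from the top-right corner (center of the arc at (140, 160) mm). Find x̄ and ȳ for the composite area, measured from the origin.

x̄ = 68.13 mm, ȳ = 77.81 mm

Part | A | x̄ᵢ | ȳᵢ | A·x̄ᵢ | A·ȳᵢ
plate | 22400.00 | 70.00 | 80.00 | 1568000.00 | 1792000.00
removed quarter-circle | -706.86 | 127.27 | 147.27 | -89960.17 | -104097.34
Σ | 21693.14 |  |  | 1478039.83 | 1687902.66
x̄ = 1478039.83 / 21693.14 = 68.13 mm
ȳ = 1687902.66 / 21693.14 = 77.81 mm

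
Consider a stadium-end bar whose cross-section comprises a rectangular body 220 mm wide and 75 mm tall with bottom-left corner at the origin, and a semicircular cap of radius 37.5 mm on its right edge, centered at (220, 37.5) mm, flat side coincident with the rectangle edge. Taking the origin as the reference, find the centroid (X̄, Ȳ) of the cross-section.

rectangular body: A = 220 × 75 = 16500.00, centroid at (110.00, 37.50).
semicircular end: A = ½π·37.5² = 2208.93, centroid at (235.92, 37.50).
ΣA = 18708.93 mm²
ΣAX̄ = (16500.00)(110.00) + (2208.93)(235.92) = 2336121.36 mm³
ΣAȲ = (16500.00)(37.50) + (2208.93)(37.50) = 701584.96 mm³
X̄ = 2336121.36 / 18708.93 = 124.87 mm
Ȳ = 701584.96 / 18708.93 = 37.50 mm

X̄ = 124.87 mm, Ȳ = 37.50 mm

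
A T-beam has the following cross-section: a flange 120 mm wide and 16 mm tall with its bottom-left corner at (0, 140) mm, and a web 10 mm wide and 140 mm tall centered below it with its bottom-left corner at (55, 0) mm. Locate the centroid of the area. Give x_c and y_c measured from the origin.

web: A = 10 × 140 = 1400.00, centroid at (60.00, 70.00).
flange: A = 120 × 16 = 1920.00, centroid at (60.00, 148.00).
ΣA = 3320.00 mm², ΣAx_c = 199200.00 mm³, ΣAy_c = 382160.00 mm³.
x_c = 199200.00/3320.00 = 60.00 mm; y_c = 382160.00/3320.00 = 115.11 mm.

x_c = 60.00 mm, y_c = 115.11 mm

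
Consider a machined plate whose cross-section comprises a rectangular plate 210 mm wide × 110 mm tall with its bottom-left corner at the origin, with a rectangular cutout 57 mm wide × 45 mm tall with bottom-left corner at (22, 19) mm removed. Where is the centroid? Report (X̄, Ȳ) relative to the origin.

Part | A | x̄ᵢ | ȳᵢ | A·x̄ᵢ | A·ȳᵢ
plate | 23100.00 | 105.00 | 55.00 | 2425500.00 | 1270500.00
hole | -2565.00 | 50.50 | 41.50 | -129532.50 | -106447.50
Σ | 20535.00 |  |  | 2295967.50 | 1164052.50
X̄ = 2295967.50 / 20535.00 = 111.81 mm
Ȳ = 1164052.50 / 20535.00 = 56.69 mm

X̄ = 111.81 mm, Ȳ = 56.69 mm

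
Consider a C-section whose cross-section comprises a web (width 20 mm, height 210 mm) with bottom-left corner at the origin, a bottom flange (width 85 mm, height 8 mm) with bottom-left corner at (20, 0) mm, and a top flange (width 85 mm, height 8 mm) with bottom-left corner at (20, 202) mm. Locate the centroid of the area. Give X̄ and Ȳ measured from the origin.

Part | A | x̄ᵢ | ȳᵢ | A·x̄ᵢ | A·ȳᵢ
web | 4200.00 | 10.00 | 105.00 | 42000.00 | 441000.00
bottom flange | 680.00 | 62.50 | 4.00 | 42500.00 | 2720.00
top flange | 680.00 | 62.50 | 206.00 | 42500.00 | 140080.00
Σ | 5560.00 |  |  | 127000.00 | 583800.00
X̄ = 127000.00 / 5560.00 = 22.84 mm
Ȳ = 583800.00 / 5560.00 = 105.00 mm

X̄ = 22.84 mm, Ȳ = 105.00 mm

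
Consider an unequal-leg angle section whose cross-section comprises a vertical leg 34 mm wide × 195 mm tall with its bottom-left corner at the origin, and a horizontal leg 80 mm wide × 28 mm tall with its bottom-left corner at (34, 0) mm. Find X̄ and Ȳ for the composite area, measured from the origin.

X̄ = 31.39 mm, Ȳ = 76.41 mm

vertical leg: A = 34 × 195 = 6630.00, centroid at (17.00, 97.50).
horizontal leg: A = 80 × 28 = 2240.00, centroid at (74.00, 14.00).
ΣA = 8870.00 mm²
ΣAX̄ = (6630.00)(17.00) + (2240.00)(74.00) = 278470.00 mm³
ΣAȲ = (6630.00)(97.50) + (2240.00)(14.00) = 677785.00 mm³
X̄ = 278470.00 / 8870.00 = 31.39 mm
Ȳ = 677785.00 / 8870.00 = 76.41 mm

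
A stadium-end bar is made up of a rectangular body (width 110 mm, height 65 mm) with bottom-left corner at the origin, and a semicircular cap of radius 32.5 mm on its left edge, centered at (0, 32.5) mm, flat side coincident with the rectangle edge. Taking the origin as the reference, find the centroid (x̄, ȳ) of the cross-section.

Part | A | x̄ᵢ | ȳᵢ | A·x̄ᵢ | A·ȳᵢ
rectangular body | 7150.00 | 55.00 | 32.50 | 393250.00 | 232375.00
semicircular end | 1659.15 | -13.79 | 32.50 | -22885.42 | 53922.49
Σ | 8809.15 |  |  | 370364.58 | 286297.49
x̄ = 370364.58 / 8809.15 = 42.04 mm
ȳ = 286297.49 / 8809.15 = 32.50 mm

x̄ = 42.04 mm, ȳ = 32.50 mm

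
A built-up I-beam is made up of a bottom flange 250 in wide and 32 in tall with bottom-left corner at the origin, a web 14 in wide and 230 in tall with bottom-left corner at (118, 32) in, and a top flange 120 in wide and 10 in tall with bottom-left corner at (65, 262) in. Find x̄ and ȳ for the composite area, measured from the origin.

x̄ = 125.00 in, ȳ = 74.21 in

Part | A | x̄ᵢ | ȳᵢ | A·x̄ᵢ | A·ȳᵢ
bottom flange | 8000.00 | 125.00 | 16.00 | 1000000.00 | 128000.00
web | 3220.00 | 125.00 | 147.00 | 402500.00 | 473340.00
top flange | 1200.00 | 125.00 | 267.00 | 150000.00 | 320400.00
Σ | 12420.00 |  |  | 1552500.00 | 921740.00
x̄ = 1552500.00 / 12420.00 = 125.00 in
ȳ = 921740.00 / 12420.00 = 74.21 in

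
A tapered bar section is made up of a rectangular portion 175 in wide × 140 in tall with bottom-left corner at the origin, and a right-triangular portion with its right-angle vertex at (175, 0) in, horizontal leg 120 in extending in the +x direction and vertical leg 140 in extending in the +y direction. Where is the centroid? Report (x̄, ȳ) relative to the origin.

rectangular portion: A = 175 × 140 = 24500.00, centroid at (87.50, 70.00).
triangular portion: A = ½·120·140 = 8400.00, centroid at (215.00, 46.67).
ΣA = 32900.00 in²
ΣAx̄ = (24500.00)(87.50) + (8400.00)(215.00) = 3949750.00 in³
ΣAȳ = (24500.00)(70.00) + (8400.00)(46.67) = 2107000.00 in³
x̄ = 3949750.00 / 32900.00 = 120.05 in
ȳ = 2107000.00 / 32900.00 = 64.04 in

x̄ = 120.05 in, ȳ = 64.04 in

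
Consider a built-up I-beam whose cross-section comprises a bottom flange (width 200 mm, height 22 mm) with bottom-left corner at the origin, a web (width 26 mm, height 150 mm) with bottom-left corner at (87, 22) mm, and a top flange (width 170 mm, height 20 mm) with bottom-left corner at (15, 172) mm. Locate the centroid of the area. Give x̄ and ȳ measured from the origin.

Part | A | x̄ᵢ | ȳᵢ | A·x̄ᵢ | A·ȳᵢ
bottom flange | 4400.00 | 100.00 | 11.00 | 440000.00 | 48400.00
web | 3900.00 | 100.00 | 97.00 | 390000.00 | 378300.00
top flange | 3400.00 | 100.00 | 182.00 | 340000.00 | 618800.00
Σ | 11700.00 |  |  | 1170000.00 | 1045500.00
x̄ = 1170000.00 / 11700.00 = 100.00 mm
ȳ = 1045500.00 / 11700.00 = 89.36 mm

x̄ = 100.00 mm, ȳ = 89.36 mm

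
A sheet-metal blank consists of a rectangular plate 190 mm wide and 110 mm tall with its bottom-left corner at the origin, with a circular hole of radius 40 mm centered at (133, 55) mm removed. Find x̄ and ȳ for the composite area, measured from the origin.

Part | A | x̄ᵢ | ȳᵢ | A·x̄ᵢ | A·ȳᵢ
plate | 20900.00 | 95.00 | 55.00 | 1985500.00 | 1149500.00
hole | -5026.55 | 133.00 | 55.00 | -668530.92 | -276460.15
Σ | 15873.45 |  |  | 1316969.08 | 873039.85
x̄ = 1316969.08 / 15873.45 = 82.97 mm
ȳ = 873039.85 / 15873.45 = 55.00 mm

x̄ = 82.97 mm, ȳ = 55.00 mm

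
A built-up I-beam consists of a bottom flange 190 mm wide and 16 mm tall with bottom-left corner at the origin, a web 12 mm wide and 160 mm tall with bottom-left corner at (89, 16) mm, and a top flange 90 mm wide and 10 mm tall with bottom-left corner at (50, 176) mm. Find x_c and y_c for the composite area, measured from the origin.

x_c = 95.00 mm, y_c = 63.40 mm

bottom flange: A = 190 × 16 = 3040.00, centroid at (95.00, 8.00).
web: A = 12 × 160 = 1920.00, centroid at (95.00, 96.00).
top flange: A = 90 × 10 = 900.00, centroid at (95.00, 181.00).
ΣA = 5860.00 mm², ΣAx_c = 556700.00 mm³, ΣAy_c = 371540.00 mm³.
x_c = 556700.00/5860.00 = 95.00 mm; y_c = 371540.00/5860.00 = 63.40 mm.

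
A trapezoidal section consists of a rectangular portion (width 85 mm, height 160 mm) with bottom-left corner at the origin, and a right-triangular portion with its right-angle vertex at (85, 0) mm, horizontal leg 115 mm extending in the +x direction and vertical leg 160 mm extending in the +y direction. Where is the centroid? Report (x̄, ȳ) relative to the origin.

rectangular portion: A = 85 × 160 = 13600.00, centroid at (42.50, 80.00).
triangular portion: A = ½·115·160 = 9200.00, centroid at (123.33, 53.33).
ΣA = 22800.00 mm²
ΣAx̄ = (13600.00)(42.50) + (9200.00)(123.33) = 1712666.67 mm³
ΣAȳ = (13600.00)(80.00) + (9200.00)(53.33) = 1578666.67 mm³
x̄ = 1712666.67 / 22800.00 = 75.12 mm
ȳ = 1578666.67 / 22800.00 = 69.24 mm

x̄ = 75.12 mm, ȳ = 69.24 mm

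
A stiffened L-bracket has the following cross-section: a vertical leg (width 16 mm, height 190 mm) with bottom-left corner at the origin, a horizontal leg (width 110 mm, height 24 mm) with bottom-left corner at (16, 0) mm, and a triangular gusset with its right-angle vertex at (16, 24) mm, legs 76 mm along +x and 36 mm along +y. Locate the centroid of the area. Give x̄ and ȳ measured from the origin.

vertical leg: A = 16 × 190 = 3040.00, centroid at (8.00, 95.00).
horizontal leg: A = 110 × 24 = 2640.00, centroid at (71.00, 12.00).
gusset: A = ½·76·36 = 1368.00, centroid at (41.33, 36.00).
ΣA = 7048.00 mm²
ΣAx̄ = (3040.00)(8.00) + (2640.00)(71.00) + (1368.00)(41.33) = 268304.00 mm³
ΣAȳ = (3040.00)(95.00) + (2640.00)(12.00) + (1368.00)(36.00) = 369728.00 mm³
x̄ = 268304.00 / 7048.00 = 38.07 mm
ȳ = 369728.00 / 7048.00 = 52.46 mm

x̄ = 38.07 mm, ȳ = 52.46 mm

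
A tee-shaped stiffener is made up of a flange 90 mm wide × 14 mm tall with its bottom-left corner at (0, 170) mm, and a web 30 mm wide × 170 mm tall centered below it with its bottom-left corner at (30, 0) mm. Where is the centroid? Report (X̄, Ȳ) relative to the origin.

X̄ = 45.00 mm, Ȳ = 103.23 mm

Part | A | x̄ᵢ | ȳᵢ | A·x̄ᵢ | A·ȳᵢ
web | 5100.00 | 45.00 | 85.00 | 229500.00 | 433500.00
flange | 1260.00 | 45.00 | 177.00 | 56700.00 | 223020.00
Σ | 6360.00 |  |  | 286200.00 | 656520.00
X̄ = 286200.00 / 6360.00 = 45.00 mm
Ȳ = 656520.00 / 6360.00 = 103.23 mm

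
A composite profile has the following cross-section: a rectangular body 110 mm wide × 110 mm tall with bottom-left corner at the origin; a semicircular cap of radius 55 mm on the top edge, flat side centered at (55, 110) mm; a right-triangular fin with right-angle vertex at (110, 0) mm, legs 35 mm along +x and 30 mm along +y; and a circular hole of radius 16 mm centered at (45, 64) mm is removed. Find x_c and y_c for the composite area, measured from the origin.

rectangular body: A = 110 × 110 = 12100.00, centroid at (55.00, 55.00).
semicircular top: A = ½π·55² = 4751.66, centroid at (55.00, 133.34).
triangular fin: A = ½·35·30 = 525.00, centroid at (121.67, 10.00).
hole: A = −π·16² = -804.25, centroid at (45.00, 64.00).
ΣA = 16572.41 mm², ΣAx_c = 954525.09 mm³, ΣAy_c = 1252877.29 mm³.
x_c = 954525.09/16572.41 = 57.60 mm; y_c = 1252877.29/16572.41 = 75.60 mm.

x_c = 57.60 mm, y_c = 75.60 mm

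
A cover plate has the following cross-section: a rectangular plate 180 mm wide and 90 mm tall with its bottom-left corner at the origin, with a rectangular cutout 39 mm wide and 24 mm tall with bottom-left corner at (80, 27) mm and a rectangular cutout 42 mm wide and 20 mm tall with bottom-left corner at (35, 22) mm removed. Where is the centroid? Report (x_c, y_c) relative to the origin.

Part | A | x̄ᵢ | ȳᵢ | A·x̄ᵢ | A·ȳᵢ
plate | 16200.00 | 90.00 | 45.00 | 1458000.00 | 729000.00
hole 1 | -936.00 | 99.50 | 39.00 | -93132.00 | -36504.00
hole 2 | -840.00 | 56.00 | 32.00 | -47040.00 | -26880.00
Σ | 14424.00 |  |  | 1317828.00 | 665616.00
x_c = 1317828.00 / 14424.00 = 91.36 mm
y_c = 665616.00 / 14424.00 = 46.15 mm

x_c = 91.36 mm, y_c = 46.15 mm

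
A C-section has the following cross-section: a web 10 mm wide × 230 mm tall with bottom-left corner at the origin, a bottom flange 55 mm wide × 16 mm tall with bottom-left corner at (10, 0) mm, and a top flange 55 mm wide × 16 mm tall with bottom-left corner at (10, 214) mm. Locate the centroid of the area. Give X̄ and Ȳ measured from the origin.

X̄ = 19.09 mm, Ȳ = 115.00 mm

web: A = 10 × 230 = 2300.00, centroid at (5.00, 115.00).
bottom flange: A = 55 × 16 = 880.00, centroid at (37.50, 8.00).
top flange: A = 55 × 16 = 880.00, centroid at (37.50, 222.00).
ΣA = 4060.00 mm²
ΣAX̄ = (2300.00)(5.00) + (880.00)(37.50) + (880.00)(37.50) = 77500.00 mm³
ΣAȲ = (2300.00)(115.00) + (880.00)(8.00) + (880.00)(222.00) = 466900.00 mm³
X̄ = 77500.00 / 4060.00 = 19.09 mm
Ȳ = 466900.00 / 4060.00 = 115.00 mm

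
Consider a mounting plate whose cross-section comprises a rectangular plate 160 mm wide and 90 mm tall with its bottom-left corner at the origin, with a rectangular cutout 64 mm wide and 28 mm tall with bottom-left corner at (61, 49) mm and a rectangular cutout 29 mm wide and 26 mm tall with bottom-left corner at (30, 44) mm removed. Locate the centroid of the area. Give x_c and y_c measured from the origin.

plate: A = 160 × 90 = 14400.00, centroid at (80.00, 45.00).
hole 1: A = −(64 × 28) = -1792.00, centroid at (93.00, 63.00).
hole 2: A = −(29 × 26) = -754.00, centroid at (44.50, 57.00).
ΣA = 11854.00 mm², ΣAx_c = 951791.00 mm³, ΣAy_c = 492126.00 mm³.
x_c = 951791.00/11854.00 = 80.29 mm; y_c = 492126.00/11854.00 = 41.52 mm.

x_c = 80.29 mm, y_c = 41.52 mm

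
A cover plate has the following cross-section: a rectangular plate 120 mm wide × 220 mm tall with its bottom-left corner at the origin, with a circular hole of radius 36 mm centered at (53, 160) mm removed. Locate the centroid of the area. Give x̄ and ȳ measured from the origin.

Part | A | x̄ᵢ | ȳᵢ | A·x̄ᵢ | A·ȳᵢ
plate | 26400.00 | 60.00 | 110.00 | 1584000.00 | 2904000.00
hole | -4071.50 | 53.00 | 160.00 | -215789.72 | -651440.65
Σ | 22328.50 |  |  | 1368210.28 | 2252559.35
x̄ = 1368210.28 / 22328.50 = 61.28 mm
ȳ = 2252559.35 / 22328.50 = 100.88 mm

x̄ = 61.28 mm, ȳ = 100.88 mm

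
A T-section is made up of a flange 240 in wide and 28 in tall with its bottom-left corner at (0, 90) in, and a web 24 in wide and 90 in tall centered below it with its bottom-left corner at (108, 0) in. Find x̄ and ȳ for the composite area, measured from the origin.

x̄ = 120.00 in, ȳ = 89.65 in

web: A = 24 × 90 = 2160.00, centroid at (120.00, 45.00).
flange: A = 240 × 28 = 6720.00, centroid at (120.00, 104.00).
ΣA = 8880.00 in², ΣAx̄ = 1065600.00 in³, ΣAȳ = 796080.00 in³.
x̄ = 1065600.00/8880.00 = 120.00 in; ȳ = 796080.00/8880.00 = 89.65 in.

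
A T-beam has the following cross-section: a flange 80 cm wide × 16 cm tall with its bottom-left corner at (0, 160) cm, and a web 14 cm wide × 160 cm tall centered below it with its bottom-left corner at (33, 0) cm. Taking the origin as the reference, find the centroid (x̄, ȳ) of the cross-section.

Part | A | x̄ᵢ | ȳᵢ | A·x̄ᵢ | A·ȳᵢ
web | 2240.00 | 40.00 | 80.00 | 89600.00 | 179200.00
flange | 1280.00 | 40.00 | 168.00 | 51200.00 | 215040.00
Σ | 3520.00 |  |  | 140800.00 | 394240.00
x̄ = 140800.00 / 3520.00 = 40.00 cm
ȳ = 394240.00 / 3520.00 = 112.00 cm

x̄ = 40.00 cm, ȳ = 112.00 cm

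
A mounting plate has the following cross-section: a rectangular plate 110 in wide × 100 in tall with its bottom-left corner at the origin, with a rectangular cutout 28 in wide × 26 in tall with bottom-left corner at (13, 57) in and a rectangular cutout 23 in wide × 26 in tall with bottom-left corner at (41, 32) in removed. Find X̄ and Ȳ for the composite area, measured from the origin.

plate: A = 110 × 100 = 11000.00, centroid at (55.00, 50.00).
hole 1: A = −(28 × 26) = -728.00, centroid at (27.00, 70.00).
hole 2: A = −(23 × 26) = -598.00, centroid at (52.50, 45.00).
ΣA = 9674.00 in², ΣAX̄ = 553949.00 in³, ΣAȲ = 472130.00 in³.
X̄ = 553949.00/9674.00 = 57.26 in; Ȳ = 472130.00/9674.00 = 48.80 in.

X̄ = 57.26 in, Ȳ = 48.80 in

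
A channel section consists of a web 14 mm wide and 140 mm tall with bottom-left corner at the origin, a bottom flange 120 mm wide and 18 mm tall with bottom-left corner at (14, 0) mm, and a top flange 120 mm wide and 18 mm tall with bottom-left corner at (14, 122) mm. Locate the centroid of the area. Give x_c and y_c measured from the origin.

x_c = 53.09 mm, y_c = 70.00 mm

web: A = 14 × 140 = 1960.00, centroid at (7.00, 70.00).
bottom flange: A = 120 × 18 = 2160.00, centroid at (74.00, 9.00).
top flange: A = 120 × 18 = 2160.00, centroid at (74.00, 131.00).
ΣA = 6280.00 mm², ΣAx_c = 333400.00 mm³, ΣAy_c = 439600.00 mm³.
x_c = 333400.00/6280.00 = 53.09 mm; y_c = 439600.00/6280.00 = 70.00 mm.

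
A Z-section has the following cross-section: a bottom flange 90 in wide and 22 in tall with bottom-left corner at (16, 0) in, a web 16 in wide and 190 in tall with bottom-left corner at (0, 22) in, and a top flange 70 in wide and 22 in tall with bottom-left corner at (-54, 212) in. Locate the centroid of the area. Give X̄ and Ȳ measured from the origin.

X̄ = 17.66 in, Ȳ = 109.89 in

bottom flange: A = 90 × 22 = 1980.00, centroid at (61.00, 11.00).
web: A = 16 × 190 = 3040.00, centroid at (8.00, 117.00).
top flange: A = 70 × 22 = 1540.00, centroid at (-19.00, 223.00).
ΣA = 6560.00 in², ΣAX̄ = 115840.00 in³, ΣAȲ = 720880.00 in³.
X̄ = 115840.00/6560.00 = 17.66 in; Ȳ = 720880.00/6560.00 = 109.89 in.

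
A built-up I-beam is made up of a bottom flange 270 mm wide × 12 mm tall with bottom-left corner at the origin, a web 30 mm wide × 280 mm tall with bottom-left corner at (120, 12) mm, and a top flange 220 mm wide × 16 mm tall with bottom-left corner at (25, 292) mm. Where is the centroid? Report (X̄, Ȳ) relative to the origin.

bottom flange: A = 270 × 12 = 3240.00, centroid at (135.00, 6.00).
web: A = 30 × 280 = 8400.00, centroid at (135.00, 152.00).
top flange: A = 220 × 16 = 3520.00, centroid at (135.00, 300.00).
ΣA = 15160.00 mm², ΣAX̄ = 2046600.00 mm³, ΣAȲ = 2352240.00 mm³.
X̄ = 2046600.00/15160.00 = 135.00 mm; Ȳ = 2352240.00/15160.00 = 155.16 mm.

X̄ = 135.00 mm, Ȳ = 155.16 mm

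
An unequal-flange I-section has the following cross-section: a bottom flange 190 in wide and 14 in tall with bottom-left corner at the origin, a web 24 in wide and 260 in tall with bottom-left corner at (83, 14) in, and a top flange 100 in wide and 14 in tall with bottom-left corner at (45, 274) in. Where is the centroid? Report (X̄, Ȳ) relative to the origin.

X̄ = 95.00 in, Ȳ = 127.24 in

Part | A | x̄ᵢ | ȳᵢ | A·x̄ᵢ | A·ȳᵢ
bottom flange | 2660.00 | 95.00 | 7.00 | 252700.00 | 18620.00
web | 6240.00 | 95.00 | 144.00 | 592800.00 | 898560.00
top flange | 1400.00 | 95.00 | 281.00 | 133000.00 | 393400.00
Σ | 10300.00 |  |  | 978500.00 | 1310580.00
X̄ = 978500.00 / 10300.00 = 95.00 in
Ȳ = 1310580.00 / 10300.00 = 127.24 in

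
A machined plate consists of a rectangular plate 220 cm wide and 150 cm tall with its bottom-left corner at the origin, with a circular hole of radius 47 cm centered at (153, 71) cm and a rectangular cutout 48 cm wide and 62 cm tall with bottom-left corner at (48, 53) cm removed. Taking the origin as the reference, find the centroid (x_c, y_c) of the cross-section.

x_c = 101.97 cm, y_c = 75.04 cm

Part | A | x̄ᵢ | ȳᵢ | A·x̄ᵢ | A·ȳᵢ
plate | 33000.00 | 110.00 | 75.00 | 3630000.00 | 2475000.00
hole 1 | -6939.78 | 153.00 | 71.00 | -1061786.06 | -492724.25
hole 2 | -2976.00 | 72.00 | 84.00 | -214272.00 | -249984.00
Σ | 23084.22 |  |  | 2353941.94 | 1732291.75
x_c = 2353941.94 / 23084.22 = 101.97 cm
y_c = 1732291.75 / 23084.22 = 75.04 cm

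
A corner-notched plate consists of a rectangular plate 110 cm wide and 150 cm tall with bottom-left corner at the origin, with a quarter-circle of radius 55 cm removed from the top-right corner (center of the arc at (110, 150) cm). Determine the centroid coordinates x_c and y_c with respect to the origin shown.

x_c = 49.67 cm, y_c = 66.31 cm

plate: A = 110 × 150 = 16500.00, centroid at (55.00, 75.00).
removed quarter-circle: A = −¼π·55² = -2375.83, centroid at (86.66, 126.66).
ΣA = 14124.17 cm²
ΣAx_c = (16500.00)(55.00) + (-2375.83)(86.66) = 701617.09 cm³
ΣAy_c = (16500.00)(75.00) + (-2375.83)(126.66) = 936583.92 cm³
x_c = 701617.09 / 14124.17 = 49.67 cm
y_c = 936583.92 / 14124.17 = 66.31 cm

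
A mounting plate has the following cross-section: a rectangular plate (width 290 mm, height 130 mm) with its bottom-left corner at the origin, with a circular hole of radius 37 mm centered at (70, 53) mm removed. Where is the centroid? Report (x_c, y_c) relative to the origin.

x_c = 154.66 mm, y_c = 66.55 mm

Part | A | x̄ᵢ | ȳᵢ | A·x̄ᵢ | A·ȳᵢ
plate | 37700.00 | 145.00 | 65.00 | 5466500.00 | 2450500.00
hole | -4300.84 | 70.00 | 53.00 | -301058.82 | -227944.54
Σ | 33399.16 |  |  | 5165441.18 | 2222555.46
x_c = 5165441.18 / 33399.16 = 154.66 mm
y_c = 2222555.46 / 33399.16 = 66.55 mm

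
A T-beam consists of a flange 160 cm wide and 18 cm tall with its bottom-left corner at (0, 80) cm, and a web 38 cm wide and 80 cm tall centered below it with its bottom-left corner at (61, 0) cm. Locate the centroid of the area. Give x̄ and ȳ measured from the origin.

x̄ = 80.00 cm, ȳ = 63.84 cm

web: A = 38 × 80 = 3040.00, centroid at (80.00, 40.00).
flange: A = 160 × 18 = 2880.00, centroid at (80.00, 89.00).
ΣA = 5920.00 cm²
ΣAx̄ = (3040.00)(80.00) + (2880.00)(80.00) = 473600.00 cm³
ΣAȳ = (3040.00)(40.00) + (2880.00)(89.00) = 377920.00 cm³
x̄ = 473600.00 / 5920.00 = 80.00 cm
ȳ = 377920.00 / 5920.00 = 63.84 cm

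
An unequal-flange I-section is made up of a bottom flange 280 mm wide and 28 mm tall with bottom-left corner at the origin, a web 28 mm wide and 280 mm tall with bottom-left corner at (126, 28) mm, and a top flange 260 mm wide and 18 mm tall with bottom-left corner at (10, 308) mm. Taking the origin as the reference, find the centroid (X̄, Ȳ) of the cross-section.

Part | A | x̄ᵢ | ȳᵢ | A·x̄ᵢ | A·ȳᵢ
bottom flange | 7840.00 | 140.00 | 14.00 | 1097600.00 | 109760.00
web | 7840.00 | 140.00 | 168.00 | 1097600.00 | 1317120.00
top flange | 4680.00 | 140.00 | 317.00 | 655200.00 | 1483560.00
Σ | 20360.00 |  |  | 2850400.00 | 2910440.00
X̄ = 2850400.00 / 20360.00 = 140.00 mm
Ȳ = 2910440.00 / 20360.00 = 142.95 mm

X̄ = 140.00 mm, Ȳ = 142.95 mm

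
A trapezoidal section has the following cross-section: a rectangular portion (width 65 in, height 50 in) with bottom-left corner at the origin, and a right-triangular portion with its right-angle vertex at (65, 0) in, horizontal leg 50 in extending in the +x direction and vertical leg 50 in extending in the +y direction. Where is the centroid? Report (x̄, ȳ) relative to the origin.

rectangular portion: A = 65 × 50 = 3250.00, centroid at (32.50, 25.00).
triangular portion: A = ½·50·50 = 1250.00, centroid at (81.67, 16.67).
ΣA = 4500.00 in², ΣAx̄ = 207708.33 in³, ΣAȳ = 102083.33 in³.
x̄ = 207708.33/4500.00 = 46.16 in; ȳ = 102083.33/4500.00 = 22.69 in.

x̄ = 46.16 in, ȳ = 22.69 in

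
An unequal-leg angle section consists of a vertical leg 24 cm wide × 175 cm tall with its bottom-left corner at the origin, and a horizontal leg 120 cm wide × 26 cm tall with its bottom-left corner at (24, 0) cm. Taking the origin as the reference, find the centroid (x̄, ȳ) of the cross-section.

x̄ = 42.69 cm, ȳ = 55.75 cm

Part | A | x̄ᵢ | ȳᵢ | A·x̄ᵢ | A·ȳᵢ
vertical leg | 4200.00 | 12.00 | 87.50 | 50400.00 | 367500.00
horizontal leg | 3120.00 | 84.00 | 13.00 | 262080.00 | 40560.00
Σ | 7320.00 |  |  | 312480.00 | 408060.00
x̄ = 312480.00 / 7320.00 = 42.69 cm
ȳ = 408060.00 / 7320.00 = 55.75 cm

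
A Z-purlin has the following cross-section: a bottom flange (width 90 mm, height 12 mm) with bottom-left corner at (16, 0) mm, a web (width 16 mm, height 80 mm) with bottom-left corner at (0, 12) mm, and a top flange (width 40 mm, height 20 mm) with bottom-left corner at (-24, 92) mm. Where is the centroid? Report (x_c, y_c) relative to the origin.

x_c = 23.08 mm, y_c = 48.94 mm

bottom flange: A = 90 × 12 = 1080.00, centroid at (61.00, 6.00).
web: A = 16 × 80 = 1280.00, centroid at (8.00, 52.00).
top flange: A = 40 × 20 = 800.00, centroid at (-4.00, 102.00).
ΣA = 3160.00 mm², ΣAx_c = 72920.00 mm³, ΣAy_c = 154640.00 mm³.
x_c = 72920.00/3160.00 = 23.08 mm; y_c = 154640.00/3160.00 = 48.94 mm.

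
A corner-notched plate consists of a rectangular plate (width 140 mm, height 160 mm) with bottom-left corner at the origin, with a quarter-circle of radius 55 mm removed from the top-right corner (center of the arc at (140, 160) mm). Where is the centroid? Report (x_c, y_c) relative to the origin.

x_c = 64.46 mm, y_c = 73.28 mm

plate: A = 140 × 160 = 22400.00, centroid at (70.00, 80.00).
removed quarter-circle: A = −¼π·55² = -2375.83, centroid at (116.66, 136.66).
ΣA = 20024.17 mm²
ΣAx_c = (22400.00)(70.00) + (-2375.83)(116.66) = 1290842.21 mm³
ΣAy_c = (22400.00)(80.00) + (-2375.83)(136.66) = 1467325.62 mm³
x_c = 1290842.21 / 20024.17 = 64.46 mm
y_c = 1467325.62 / 20024.17 = 73.28 mm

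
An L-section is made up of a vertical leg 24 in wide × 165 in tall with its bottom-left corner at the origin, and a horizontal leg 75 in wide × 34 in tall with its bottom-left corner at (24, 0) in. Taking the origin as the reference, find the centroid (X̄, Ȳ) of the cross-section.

X̄ = 31.39 in, Ȳ = 56.84 in

vertical leg: A = 24 × 165 = 3960.00, centroid at (12.00, 82.50).
horizontal leg: A = 75 × 34 = 2550.00, centroid at (61.50, 17.00).
ΣA = 6510.00 in², ΣAX̄ = 204345.00 in³, ΣAȲ = 370050.00 in³.
X̄ = 204345.00/6510.00 = 31.39 in; Ȳ = 370050.00/6510.00 = 56.84 in.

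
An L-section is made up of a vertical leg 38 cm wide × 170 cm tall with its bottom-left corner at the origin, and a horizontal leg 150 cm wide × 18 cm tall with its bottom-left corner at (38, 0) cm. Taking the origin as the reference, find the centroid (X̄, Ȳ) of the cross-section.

X̄ = 46.71 cm, Ȳ = 62.60 cm

vertical leg: A = 38 × 170 = 6460.00, centroid at (19.00, 85.00).
horizontal leg: A = 150 × 18 = 2700.00, centroid at (113.00, 9.00).
ΣA = 9160.00 cm², ΣAX̄ = 427840.00 cm³, ΣAȲ = 573400.00 cm³.
X̄ = 427840.00/9160.00 = 46.71 cm; Ȳ = 573400.00/9160.00 = 62.60 cm.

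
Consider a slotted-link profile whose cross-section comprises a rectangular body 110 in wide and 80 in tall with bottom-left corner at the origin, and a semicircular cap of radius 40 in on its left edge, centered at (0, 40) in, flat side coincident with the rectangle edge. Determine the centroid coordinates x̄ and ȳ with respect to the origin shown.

rectangular body: A = 110 × 80 = 8800.00, centroid at (55.00, 40.00).
semicircular end: A = ½π·40² = 2513.27, centroid at (-16.98, 40.00).
ΣA = 11313.27 in², ΣAx̄ = 441333.33 in³, ΣAȳ = 452530.96 in³.
x̄ = 441333.33/11313.27 = 39.01 in; ȳ = 452530.96/11313.27 = 40.00 in.

x̄ = 39.01 in, ȳ = 40.00 in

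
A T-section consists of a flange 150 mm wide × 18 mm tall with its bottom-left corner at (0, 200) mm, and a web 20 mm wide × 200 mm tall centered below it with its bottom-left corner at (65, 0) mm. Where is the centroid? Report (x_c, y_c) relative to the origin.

x_c = 75.00 mm, y_c = 143.93 mm

web: A = 20 × 200 = 4000.00, centroid at (75.00, 100.00).
flange: A = 150 × 18 = 2700.00, centroid at (75.00, 209.00).
ΣA = 6700.00 mm²
ΣAx_c = (4000.00)(75.00) + (2700.00)(75.00) = 502500.00 mm³
ΣAy_c = (4000.00)(100.00) + (2700.00)(209.00) = 964300.00 mm³
x_c = 502500.00 / 6700.00 = 75.00 mm
y_c = 964300.00 / 6700.00 = 143.93 mm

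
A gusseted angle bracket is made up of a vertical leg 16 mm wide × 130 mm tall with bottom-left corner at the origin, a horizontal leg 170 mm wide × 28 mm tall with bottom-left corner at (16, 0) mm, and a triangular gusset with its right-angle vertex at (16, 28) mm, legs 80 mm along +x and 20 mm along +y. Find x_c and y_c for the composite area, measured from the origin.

vertical leg: A = 16 × 130 = 2080.00, centroid at (8.00, 65.00).
horizontal leg: A = 170 × 28 = 4760.00, centroid at (101.00, 14.00).
gusset: A = ½·80·20 = 800.00, centroid at (42.67, 34.67).
ΣA = 7640.00 mm²
ΣAx_c = (2080.00)(8.00) + (4760.00)(101.00) + (800.00)(42.67) = 531533.33 mm³
ΣAy_c = (2080.00)(65.00) + (4760.00)(14.00) + (800.00)(34.67) = 229573.33 mm³
x_c = 531533.33 / 7640.00 = 69.57 mm
y_c = 229573.33 / 7640.00 = 30.05 mm

x_c = 69.57 mm, y_c = 30.05 mm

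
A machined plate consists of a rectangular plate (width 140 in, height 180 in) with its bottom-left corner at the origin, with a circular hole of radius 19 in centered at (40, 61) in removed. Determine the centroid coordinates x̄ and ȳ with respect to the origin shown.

x̄ = 71.41 in, ȳ = 91.37 in

plate: A = 140 × 180 = 25200.00, centroid at (70.00, 90.00).
hole: A = −π·19² = -1134.11, centroid at (40.00, 61.00).
ΣA = 24065.89 in², ΣAx̄ = 1718635.40 in³, ΣAȳ = 2198818.99 in³.
x̄ = 1718635.40/24065.89 = 71.41 in; ȳ = 2198818.99/24065.89 = 91.37 in.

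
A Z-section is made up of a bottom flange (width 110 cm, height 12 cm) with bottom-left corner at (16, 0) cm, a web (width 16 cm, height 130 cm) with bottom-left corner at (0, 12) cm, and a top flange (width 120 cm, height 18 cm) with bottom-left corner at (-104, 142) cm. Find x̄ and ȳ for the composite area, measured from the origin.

x̄ = 2.76 cm, ȳ = 88.89 cm

Part | A | x̄ᵢ | ȳᵢ | A·x̄ᵢ | A·ȳᵢ
bottom flange | 1320.00 | 71.00 | 6.00 | 93720.00 | 7920.00
web | 2080.00 | 8.00 | 77.00 | 16640.00 | 160160.00
top flange | 2160.00 | -44.00 | 151.00 | -95040.00 | 326160.00
Σ | 5560.00 |  |  | 15320.00 | 494240.00
x̄ = 15320.00 / 5560.00 = 2.76 cm
ȳ = 494240.00 / 5560.00 = 88.89 cm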